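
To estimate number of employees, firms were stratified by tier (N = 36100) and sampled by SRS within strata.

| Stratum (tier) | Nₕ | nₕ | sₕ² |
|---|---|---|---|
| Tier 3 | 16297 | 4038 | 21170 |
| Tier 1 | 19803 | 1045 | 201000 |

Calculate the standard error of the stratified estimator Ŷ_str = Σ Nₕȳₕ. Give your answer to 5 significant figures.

Var(Ŷ_str) = Σₕ Nₕ²(1 − fₕ)sₕ²/nₕ.
Tier 3: 16297²·(1 − 4038/16297)·21170/4038 = 1.0474113 × 10^9.
Tier 1: 19803²·(1 − 1045/19803)·201000/1045 = 7.1449186 × 10^10.
Sum = 7.2496597 × 10^10.
SE = √(7.2496597 × 10^10) = 269250.

269250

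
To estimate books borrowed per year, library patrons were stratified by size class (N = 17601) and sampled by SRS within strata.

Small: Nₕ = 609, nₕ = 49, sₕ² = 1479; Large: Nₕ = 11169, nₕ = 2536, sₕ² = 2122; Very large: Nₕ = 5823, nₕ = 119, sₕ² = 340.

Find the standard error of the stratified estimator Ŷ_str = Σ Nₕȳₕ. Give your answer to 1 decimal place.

13633.5

Var(Ŷ_str) = Σₕ Nₕ²(1 − fₕ)sₕ²/nₕ.
Small: 609²·(1 − 49/609)·1479/49 = 1.029384 × 10^7.
Large: 11169²·(1 − 2536/11169)·2122/2536 = 8.0681165 × 10^7.
Very large: 5823²·(1 − 119/5823)·340/119 = 9.4898263 × 10^7.
Sum = 1.8587327 × 10^8.
SE = √(1.8587327 × 10^8) = 13633.5.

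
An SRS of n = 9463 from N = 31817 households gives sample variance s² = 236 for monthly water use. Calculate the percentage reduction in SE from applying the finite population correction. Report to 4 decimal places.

f = n/N = 9463/31817 = 0.29741962.
SE_no-fpc = √(s²/n) = 0.15792162; SE_fpc = √((1−f)s²/n) = 0.13237001.
Ratio = √(1−f) = 0.83820068. Reduction = 100·(1 − 0.83820068) = 16.1799%.

16.1799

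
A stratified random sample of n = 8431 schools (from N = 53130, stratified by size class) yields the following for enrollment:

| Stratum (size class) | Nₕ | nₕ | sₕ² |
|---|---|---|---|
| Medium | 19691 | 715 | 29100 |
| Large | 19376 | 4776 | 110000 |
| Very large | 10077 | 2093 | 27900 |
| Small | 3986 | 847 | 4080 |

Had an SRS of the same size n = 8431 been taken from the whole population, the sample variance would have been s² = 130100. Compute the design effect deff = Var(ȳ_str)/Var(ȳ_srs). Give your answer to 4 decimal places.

0.6237

Var(ȳ_str) = Σ Wₕ²(1−fₕ)sₕ²/nₕ with Wₕ = Nₕ/53130:
  Medium: (19691/53130)²·(1−715/19691)·29100/715 = 5.3874067
  Large: (19376/53130)²·(1−4776/19376)·110000/4776 = 2.308159
  Very large: (10077/53130)²·(1−2093/10077)·27900/2093 = 0.3799331
  Small: (3986/53130)²·(1−847/3986)·4080/847 = 0.021351369
  → Var(ȳ_str) = 8.0968502.
Var(ȳ_srs) = (1 − 8431/53130)·130100/8431 = 12.982436.
deff = 8.0968502 / 12.982436 = 0.6237.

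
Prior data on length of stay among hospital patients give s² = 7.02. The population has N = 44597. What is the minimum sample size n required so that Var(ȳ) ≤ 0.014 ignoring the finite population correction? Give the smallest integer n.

502

Without fpc, n₀ = s²/D = 7.02/0.014 = 501.4286.
Rounding up, n = 502.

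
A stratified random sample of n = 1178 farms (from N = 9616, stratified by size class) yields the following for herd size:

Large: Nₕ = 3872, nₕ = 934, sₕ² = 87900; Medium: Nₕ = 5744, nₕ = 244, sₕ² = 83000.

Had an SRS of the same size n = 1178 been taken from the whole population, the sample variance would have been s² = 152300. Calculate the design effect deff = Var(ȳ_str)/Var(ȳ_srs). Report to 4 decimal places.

1.1265

Var(ȳ_str) = Σ Wₕ²(1−fₕ)sₕ²/nₕ with Wₕ = Nₕ/9616:
  Large: (3872/9616)²·(1−934/3872)·87900/934 = 11.578178
  Medium: (5744/9616)²·(1−244/5744)·83000/244 = 116.21882
  → Var(ȳ_str) = 127.797.
Var(ȳ_srs) = (1 − 1178/9616)·152300/1178 = 113.44874.
deff = 127.797 / 113.44874 = 1.1265.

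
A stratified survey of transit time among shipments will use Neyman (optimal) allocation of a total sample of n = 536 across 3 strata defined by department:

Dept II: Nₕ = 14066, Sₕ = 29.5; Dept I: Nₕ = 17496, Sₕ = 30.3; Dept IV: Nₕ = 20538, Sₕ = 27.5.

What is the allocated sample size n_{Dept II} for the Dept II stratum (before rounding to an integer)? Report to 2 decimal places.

Neyman allocation: nₕ = n·NₕSₕ / Σⱼ NⱼSⱼ.
Σ NⱼSⱼ = 14066·29.5 + 17496·30.3 + 20538·27.5 = 1.5098708 × 10^6.
n_{Dept II} = 536·14066·29.5 / (1.5098708 × 10^6) = 147.31.

147.31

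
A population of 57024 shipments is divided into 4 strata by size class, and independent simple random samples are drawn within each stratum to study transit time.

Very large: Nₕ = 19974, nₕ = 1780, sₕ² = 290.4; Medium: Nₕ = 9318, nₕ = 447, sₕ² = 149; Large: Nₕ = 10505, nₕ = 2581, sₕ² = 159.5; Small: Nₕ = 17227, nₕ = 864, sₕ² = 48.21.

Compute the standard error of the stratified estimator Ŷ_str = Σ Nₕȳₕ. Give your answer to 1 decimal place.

10378.6

Var(Ŷ_str) = Σₕ Nₕ²(1 − fₕ)sₕ²/nₕ.
Very large: 19974²·(1 − 1780/19974)·290.4/1780 = 5.9288416 × 10^7.
Medium: 9318²·(1 − 447/9318)·149/447 = 2.7553326 × 10^7.
Large: 10505²·(1 − 2581/10505)·159.5/2581 = 5.1441451 × 10^6.
Small: 17227²·(1 − 864/17227)·48.21/864 = 1.5728814 × 10^7.
Sum = 1.077147 × 10^8.
SE = √(1.077147 × 10^8) = 10378.6.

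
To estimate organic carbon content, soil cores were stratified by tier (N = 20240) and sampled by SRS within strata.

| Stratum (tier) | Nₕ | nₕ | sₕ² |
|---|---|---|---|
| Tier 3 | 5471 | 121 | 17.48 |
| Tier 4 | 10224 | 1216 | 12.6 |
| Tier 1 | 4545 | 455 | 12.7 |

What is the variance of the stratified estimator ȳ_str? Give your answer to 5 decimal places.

Var(ȳ_str) = Σₕ Wₕ²(1 − fₕ)sₕ²/nₕ with Wₕ = Nₕ/N, N = 20240.
Tier 3: Wₕ = 0.27030632; term = 0.27030632²·(1 − 0.02211661)·17.48/121 = 0.010321802.
Tier 4: Wₕ = 0.50513834; term = 0.50513834²·(1 − 0.11893584)·12.6/1216 = 0.0023295132.
Tier 1: Wₕ = 0.22455534; term = 0.22455534²·(1 − 0.10011001)·12.7/455 = 0.001266568.
Sum = 0.013917883.

0.01392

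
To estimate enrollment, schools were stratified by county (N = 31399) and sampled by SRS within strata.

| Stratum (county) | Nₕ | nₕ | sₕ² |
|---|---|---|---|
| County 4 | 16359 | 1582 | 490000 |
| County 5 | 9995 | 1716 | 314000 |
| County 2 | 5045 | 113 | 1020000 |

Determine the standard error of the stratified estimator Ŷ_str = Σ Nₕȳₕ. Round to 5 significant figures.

Var(Ŷ_str) = Σₕ Nₕ²(1 − fₕ)sₕ²/nₕ.
County 4: 16359²·(1 − 1582/16359)·490000/1582 = 7.4874274 × 10^10.
County 5: 9995²·(1 − 1716/9995)·314000/1716 = 1.5141645 × 10^10.
County 2: 5045²·(1 − 113/5045)·1020000/113 = 2.2459804 × 10^11.
Sum = 3.1461396 × 10^11.
SE = √(3.1461396 × 10^11) = 560900.

560900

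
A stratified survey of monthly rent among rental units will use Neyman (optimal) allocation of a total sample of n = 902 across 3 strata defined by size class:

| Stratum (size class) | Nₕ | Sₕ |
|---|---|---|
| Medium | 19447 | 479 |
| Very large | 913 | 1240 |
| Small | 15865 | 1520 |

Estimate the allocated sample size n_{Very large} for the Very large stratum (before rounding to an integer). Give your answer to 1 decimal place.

Neyman allocation: nₕ = n·NₕSₕ / Σⱼ NⱼSⱼ.
Σ NⱼSⱼ = 19447·479 + 913·1240 + 15865·1520 = 3.4562033 × 10^7.
n_{Very large} = 902·913·1240 / (3.4562033 × 10^7) = 29.5.

29.5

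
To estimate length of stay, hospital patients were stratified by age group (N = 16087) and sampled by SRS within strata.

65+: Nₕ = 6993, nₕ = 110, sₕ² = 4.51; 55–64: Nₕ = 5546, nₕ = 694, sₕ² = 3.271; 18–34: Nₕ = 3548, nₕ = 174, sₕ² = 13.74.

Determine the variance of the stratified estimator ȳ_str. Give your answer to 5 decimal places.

Var(ȳ_str) = Σₕ Wₕ²(1 − fₕ)sₕ²/nₕ with Wₕ = Nₕ/N, N = 16087.
65+: Wₕ = 0.43469883; term = 0.43469883²·(1 − 0.01573002)·4.51/110 = 0.0076256177.
55–64: Wₕ = 0.34475042; term = 0.34475042²·(1 − 0.12513523)·3.271/694 = 4.9008522 × 10^-4.
18–34: Wₕ = 0.22055076; term = 0.22055076²·(1 − 0.04904171)·13.74/174 = 0.0036527172.
Sum = 0.01176842.

0.01177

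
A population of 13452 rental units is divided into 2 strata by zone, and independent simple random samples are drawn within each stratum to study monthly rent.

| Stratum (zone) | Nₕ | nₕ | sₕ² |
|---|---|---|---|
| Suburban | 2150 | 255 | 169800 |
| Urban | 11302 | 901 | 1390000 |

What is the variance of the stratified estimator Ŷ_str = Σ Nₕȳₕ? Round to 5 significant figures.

1.8406 × 10^11

Var(Ŷ_str) = Σₕ Nₕ²(1 − fₕ)sₕ²/nₕ.
Suburban: 2150²·(1 − 255/2150)·169800/255 = 2.7129712 × 10^9.
Urban: 11302²·(1 − 901/11302)·1390000/901 = 1.8135119 × 10^11.
Sum = 1.8406416 × 10^11.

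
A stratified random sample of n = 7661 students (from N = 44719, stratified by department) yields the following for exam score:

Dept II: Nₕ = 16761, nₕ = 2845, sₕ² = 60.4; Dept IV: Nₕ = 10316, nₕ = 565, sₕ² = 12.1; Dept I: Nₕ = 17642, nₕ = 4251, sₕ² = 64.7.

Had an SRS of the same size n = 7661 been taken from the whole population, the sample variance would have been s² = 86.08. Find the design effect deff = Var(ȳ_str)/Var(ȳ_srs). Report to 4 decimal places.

0.5747

Var(ȳ_str) = Σ Wₕ²(1−fₕ)sₕ²/nₕ with Wₕ = Nₕ/44719:
  Dept II: (16761/44719)²·(1−2845/16761)·60.4/2845 = 0.002476195
  Dept IV: (10316/44719)²·(1−565/10316)·12.1/565 = 0.0010772419
  Dept I: (17642/44719)²·(1−4251/17642)·64.7/4251 = 0.0017980006
  → Var(ȳ_str) = 0.0053514375.
Var(ȳ_srs) = (1 − 7661/44719)·86.08/7661 = 0.0093112222.
deff = 0.0053514375 / 0.0093112222 = 0.5747.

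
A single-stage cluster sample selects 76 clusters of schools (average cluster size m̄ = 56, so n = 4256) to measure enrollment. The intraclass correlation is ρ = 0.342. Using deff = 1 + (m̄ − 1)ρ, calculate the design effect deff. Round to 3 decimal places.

19.810

deff = 1 + (56 − 1)·0.342 = 1 + 18.81 = 19.81.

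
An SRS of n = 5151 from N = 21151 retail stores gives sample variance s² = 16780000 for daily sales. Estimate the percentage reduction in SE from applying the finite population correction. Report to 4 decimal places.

13.0250

f = n/N = 5151/21151 = 0.24353458.
SE_no-fpc = √(s²/n) = 57.075563; SE_fpc = √((1−f)s²/n) = 49.641482.
Ratio = √(1−f) = 0.86975020. Reduction = 100·(1 − 0.86975020) = 13.0250%.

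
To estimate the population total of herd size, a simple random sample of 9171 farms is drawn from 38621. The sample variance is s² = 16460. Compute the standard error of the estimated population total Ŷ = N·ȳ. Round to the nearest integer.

45182

Var(Ŷ) = N²·Var(ȳ) = N²·(1 − n/N)·s²/n.
f = 9171/38621 = 0.23746148; Var(ȳ) = 0.76253852·16460/9171 = 1.3685949.
Var(Ŷ) = 38621² · 1.3685949 = 2.041371 × 10^9.
SE(Ŷ) = √(2.041371 × 10^9) = 45182.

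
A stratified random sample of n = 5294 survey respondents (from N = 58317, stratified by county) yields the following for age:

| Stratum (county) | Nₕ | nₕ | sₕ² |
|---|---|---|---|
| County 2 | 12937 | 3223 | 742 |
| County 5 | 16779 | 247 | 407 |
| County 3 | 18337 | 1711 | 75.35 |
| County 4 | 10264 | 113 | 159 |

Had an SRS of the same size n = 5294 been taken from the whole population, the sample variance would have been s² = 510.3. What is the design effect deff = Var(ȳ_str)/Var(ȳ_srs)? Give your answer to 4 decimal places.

Var(ȳ_str) = Σ Wₕ²(1−fₕ)sₕ²/nₕ with Wₕ = Nₕ/58317:
  County 2: (12937/58317)²·(1−3223/12937)·742/3223 = 0.0085071664
  County 5: (16779/58317)²·(1−247/16779)·407/247 = 0.13439979
  County 3: (18337/58317)²·(1−1711/18337)·75.35/1711 = 0.0039478347
  County 4: (10264/58317)²·(1−113/10264)·159/113 = 0.043107596
  → Var(ȳ_str) = 0.18996239.
Var(ȳ_srs) = (1 − 5294/58317)·510.3/5294 = 0.087641692.
deff = 0.18996239 / 0.087641692 = 2.1675.

2.1675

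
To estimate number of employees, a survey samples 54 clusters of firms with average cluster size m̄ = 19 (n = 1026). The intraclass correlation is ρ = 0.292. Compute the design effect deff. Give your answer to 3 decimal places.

deff = 1 + (19 − 1)·0.292 = 1 + 5.256 = 6.256.

6.256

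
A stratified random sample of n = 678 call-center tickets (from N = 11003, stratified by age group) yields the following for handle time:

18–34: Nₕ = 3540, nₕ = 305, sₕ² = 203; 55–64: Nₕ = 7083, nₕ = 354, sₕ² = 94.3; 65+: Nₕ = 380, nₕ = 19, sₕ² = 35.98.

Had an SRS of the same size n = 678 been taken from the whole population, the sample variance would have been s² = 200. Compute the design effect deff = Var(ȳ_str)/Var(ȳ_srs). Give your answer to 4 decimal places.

Var(ȳ_str) = Σ Wₕ²(1−fₕ)sₕ²/nₕ with Wₕ = Nₕ/11003:
  18–34: (3540/11003)²·(1−305/3540)·203/305 = 0.062958086
  55–64: (7083/11003)²·(1−354/7083)·94.3/354 = 0.10487065
  65+: (380/11003)²·(1−19/380)·35.98/19 = 0.0021457352
  → Var(ȳ_str) = 0.16997447.
Var(ȳ_srs) = (1 − 678/11003)·200/678 = 0.27680839.
deff = 0.16997447 / 0.27680839 = 0.6141.

0.6141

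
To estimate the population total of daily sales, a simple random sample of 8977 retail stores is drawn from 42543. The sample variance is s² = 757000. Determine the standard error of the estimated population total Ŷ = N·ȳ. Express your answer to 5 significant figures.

347010

Var(Ŷ) = N²·Var(ȳ) = N²·(1 − n/N)·s²/n.
f = 8977/42543 = 0.21101004; Var(ȳ) = 0.78898996·757000/8977 = 66.532851.
Var(Ŷ) = 42543² · 66.532851 = 1.2041826 × 10^11.
SE(Ŷ) = √(1.2041826 × 10^11) = 347010.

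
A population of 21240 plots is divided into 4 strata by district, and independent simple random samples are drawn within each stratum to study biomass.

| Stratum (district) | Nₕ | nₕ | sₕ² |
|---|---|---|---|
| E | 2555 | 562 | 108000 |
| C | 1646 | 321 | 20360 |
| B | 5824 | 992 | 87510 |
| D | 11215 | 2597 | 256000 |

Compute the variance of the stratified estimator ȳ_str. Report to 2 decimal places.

Var(ȳ_str) = Σₕ Wₕ²(1 − fₕ)sₕ²/nₕ with Wₕ = Nₕ/N, N = 21240.
E: Wₕ = 0.12029190; term = 0.12029190²·(1 − 0.21996086)·108000/562 = 2.1690852.
C: Wₕ = 0.07749529; term = 0.07749529²·(1 − 0.19501823)·20360/321 = 0.30662632.
B: Wₕ = 0.27419962; term = 0.27419962²·(1 − 0.17032967)·87510/992 = 5.5028196.
D: Wₕ = 0.52801318; term = 0.52801318²·(1 − 0.23156487)·256000/2597 = 21.118582.
Sum = 29.097113.

29.10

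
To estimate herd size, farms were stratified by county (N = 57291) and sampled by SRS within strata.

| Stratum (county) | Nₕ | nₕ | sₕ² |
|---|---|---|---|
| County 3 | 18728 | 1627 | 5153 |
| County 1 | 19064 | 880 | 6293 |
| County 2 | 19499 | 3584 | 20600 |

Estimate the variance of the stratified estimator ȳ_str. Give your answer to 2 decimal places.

Var(ȳ_str) = Σₕ Wₕ²(1 − fₕ)sₕ²/nₕ with Wₕ = Nₕ/N, N = 57291.
County 3: Wₕ = 0.32689253; term = 0.32689253²·(1 − 0.08687527)·5153/1627 = 0.30903857.
County 1: Wₕ = 0.33275733; term = 0.33275733²·(1 − 0.04616030)·6293/880 = 0.75527604.
County 2: Wₕ = 0.34035014; term = 0.34035014²·(1 − 0.18380430)·20600/3584 = 0.54343223.
Sum = 1.6077468.

1.61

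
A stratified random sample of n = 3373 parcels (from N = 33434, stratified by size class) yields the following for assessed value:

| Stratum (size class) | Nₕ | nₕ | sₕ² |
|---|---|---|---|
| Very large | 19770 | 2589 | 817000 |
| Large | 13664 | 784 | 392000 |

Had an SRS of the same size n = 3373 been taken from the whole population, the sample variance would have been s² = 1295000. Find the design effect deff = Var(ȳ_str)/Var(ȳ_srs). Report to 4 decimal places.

Var(ȳ_str) = Σ Wₕ²(1−fₕ)sₕ²/nₕ with Wₕ = Nₕ/33434:
  Very large: (19770/33434)²·(1−2589/19770)·817000/2589 = 95.888922
  Large: (13664/33434)²·(1−784/13664)·392000/784 = 78.720355
  → Var(ȳ_str) = 174.60928.
Var(ȳ_srs) = (1 − 3373/33434)·1295000/3373 = 345.19819.
deff = 174.60928 / 345.19819 = 0.5058.

0.5058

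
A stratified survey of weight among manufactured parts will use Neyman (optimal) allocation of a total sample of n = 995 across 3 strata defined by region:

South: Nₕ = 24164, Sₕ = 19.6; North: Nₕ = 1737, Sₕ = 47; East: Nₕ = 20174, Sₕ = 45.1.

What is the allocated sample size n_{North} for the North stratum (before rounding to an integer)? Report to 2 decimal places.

55.44

Neyman allocation: nₕ = n·NₕSₕ / Σⱼ NⱼSⱼ.
Σ NⱼSⱼ = 24164·19.6 + 1737·47 + 20174·45.1 = 1.4651008 × 10^6.
n_{North} = 995·1737·47 / (1.4651008 × 10^6) = 55.44.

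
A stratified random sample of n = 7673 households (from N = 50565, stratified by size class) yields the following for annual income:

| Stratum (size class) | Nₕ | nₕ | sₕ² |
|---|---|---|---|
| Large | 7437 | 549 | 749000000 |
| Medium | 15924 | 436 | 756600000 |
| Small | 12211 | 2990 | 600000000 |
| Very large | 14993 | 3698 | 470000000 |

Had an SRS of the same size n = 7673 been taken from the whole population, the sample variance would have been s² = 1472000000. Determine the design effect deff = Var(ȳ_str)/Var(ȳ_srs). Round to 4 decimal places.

Var(ȳ_str) = Σ Wₕ²(1−fₕ)sₕ²/nₕ with Wₕ = Nₕ/50565:
  Large: (7437/50565)²·(1−549/7437)·749000000/549 = 27333.823
  Medium: (15924/50565)²·(1−436/15924)·756600000/436 = 167389.16
  Small: (12211/50565)²·(1−2990/12211)·600000000/2990 = 8837.0903
  Very large: (14993/50565)²·(1−3698/14993)·470000000/3698 = 8417.9376
  → Var(ȳ_str) = 211978.01.
Var(ȳ_srs) = (1 − 7673/50565)·1472000000/7673 = 162730.48.
deff = 211978.01 / 162730.48 = 1.3026.

1.3026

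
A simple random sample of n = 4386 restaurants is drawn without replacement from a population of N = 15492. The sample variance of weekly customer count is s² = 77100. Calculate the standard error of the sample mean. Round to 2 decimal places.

3.55

Under SRS without replacement, Var(ȳ) = (1 − f)·s²/n with f = n/N = 4386/15492 = 0.28311387.
Var(ȳ) = (1 − 0.28311387)·77100/4386 = 0.71688613·17.578659 = 12.601897.
SE(ȳ) = √(12.601897) = 3.55.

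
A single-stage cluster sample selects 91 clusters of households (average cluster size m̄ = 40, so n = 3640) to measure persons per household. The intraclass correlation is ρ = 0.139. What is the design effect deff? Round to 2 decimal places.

deff = 1 + (40 − 1)·0.139 = 1 + 5.421 = 6.421.

6.42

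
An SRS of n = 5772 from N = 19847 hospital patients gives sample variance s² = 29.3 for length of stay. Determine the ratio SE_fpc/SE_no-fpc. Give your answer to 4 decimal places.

0.8421

f = n/N = 5772/19847 = 0.29082481.
SE_no-fpc = √(s²/n) = 0.071247667; SE_fpc = √((1−f)s²/n) = 0.05999947.
Ratio = √(1−f) = 0.84212540.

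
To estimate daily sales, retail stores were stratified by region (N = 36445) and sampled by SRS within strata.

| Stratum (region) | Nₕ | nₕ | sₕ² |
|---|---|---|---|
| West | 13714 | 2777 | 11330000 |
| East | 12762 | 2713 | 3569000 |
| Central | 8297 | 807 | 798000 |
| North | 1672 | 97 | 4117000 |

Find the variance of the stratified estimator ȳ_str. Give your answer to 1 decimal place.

718.2

Var(ȳ_str) = Σₕ Wₕ²(1 − fₕ)sₕ²/nₕ with Wₕ = Nₕ/N, N = 36445.
West: Wₕ = 0.37629304; term = 0.37629304²·(1 − 0.20249380)·11330000/2777 = 460.72362.
East: Wₕ = 0.35017149; term = 0.35017149²·(1 − 0.21258423)·3569000/2713 = 127.01717.
Central: Wₕ = 0.22765811; term = 0.22765811²·(1 − 0.09726407)·798000/807 = 46.265404.
North: Wₕ = 0.04587735; term = 0.04587735²·(1 − 0.05801435)·4117000/97 = 84.149212.
Sum = 718.15541.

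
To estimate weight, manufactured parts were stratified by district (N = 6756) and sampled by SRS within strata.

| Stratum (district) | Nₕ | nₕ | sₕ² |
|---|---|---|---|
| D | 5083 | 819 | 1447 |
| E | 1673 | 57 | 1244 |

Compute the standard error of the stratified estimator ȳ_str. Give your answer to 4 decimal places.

Var(ȳ_str) = Σₕ Wₕ²(1 − fₕ)sₕ²/nₕ with Wₕ = Nₕ/N, N = 6756.
D: Wₕ = 0.75236827; term = 0.75236827²·(1 − 0.16112532)·1447/819 = 0.8389627.
E: Wₕ = 0.24763173; term = 0.24763173²·(1 − 0.03407053)·1244/57 = 1.2927172.
Sum = 2.1316799.
SE = √(2.1316799) = 1.4600.

1.4600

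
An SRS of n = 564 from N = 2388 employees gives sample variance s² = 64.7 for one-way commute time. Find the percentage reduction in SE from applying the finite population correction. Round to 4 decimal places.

f = n/N = 564/2388 = 0.23618090.
SE_no-fpc = √(s²/n) = 0.33869797; SE_fpc = √((1−f)s²/n) = 0.296011.
Ratio = √(1−f) = 0.87396745. Reduction = 100·(1 − 0.87396745) = 12.6033%.

12.6033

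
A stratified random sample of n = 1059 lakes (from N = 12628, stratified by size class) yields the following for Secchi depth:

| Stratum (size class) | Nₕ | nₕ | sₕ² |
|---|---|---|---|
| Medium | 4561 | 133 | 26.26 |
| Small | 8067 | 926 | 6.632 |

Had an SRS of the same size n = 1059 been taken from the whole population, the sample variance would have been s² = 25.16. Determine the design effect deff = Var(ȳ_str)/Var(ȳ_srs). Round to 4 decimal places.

Var(ȳ_str) = Σ Wₕ²(1−fₕ)sₕ²/nₕ with Wₕ = Nₕ/12628:
  Medium: (4561/12628)²·(1−133/4561)·26.26/133 = 0.02500585
  Small: (8067/12628)²·(1−926/8067)·6.632/926 = 0.0025872326
  → Var(ȳ_str) = 0.027593083.
Var(ȳ_srs) = (1 − 1059/12628)·25.16/1059 = 0.021765865.
deff = 0.027593083 / 0.021765865 = 1.2677.

1.2677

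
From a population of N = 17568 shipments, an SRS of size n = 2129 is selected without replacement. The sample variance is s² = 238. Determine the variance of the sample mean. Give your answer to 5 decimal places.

Under SRS without replacement, Var(ȳ) = (1 − f)·s²/n with f = n/N = 2129/17568 = 0.12118625.
Var(ȳ) = (1 − 0.12118625)·238/2129 = 0.87881375·0.11178957 = 0.098242214.

0.09824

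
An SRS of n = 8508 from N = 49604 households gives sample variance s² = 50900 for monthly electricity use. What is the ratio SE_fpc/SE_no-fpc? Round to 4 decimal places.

0.9102

f = n/N = 8508/49604 = 0.17151843.
SE_no-fpc = √(s²/n) = 2.4459363; SE_fpc = √((1−f)s²/n) = 2.2263148.
Ratio = √(1−f) = 0.91020963.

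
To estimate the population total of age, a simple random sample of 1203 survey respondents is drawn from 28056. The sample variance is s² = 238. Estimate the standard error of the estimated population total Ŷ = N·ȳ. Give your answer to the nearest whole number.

Var(Ŷ) = N²·Var(ȳ) = N²·(1 − n/N)·s²/n.
f = 1203/28056 = 0.04287853; Var(ȳ) = 0.95712147·238/1203 = 0.1893557.
Var(Ŷ) = 28056² · 0.1893557 = 1.4904928 × 10^8.
SE(Ŷ) = √(1.4904928 × 10^8) = 12209.

12209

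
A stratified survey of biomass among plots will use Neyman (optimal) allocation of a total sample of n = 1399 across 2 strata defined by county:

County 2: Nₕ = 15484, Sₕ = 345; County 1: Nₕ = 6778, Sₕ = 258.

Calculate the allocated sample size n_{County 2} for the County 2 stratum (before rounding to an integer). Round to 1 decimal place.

1054.0

Neyman allocation: nₕ = n·NₕSₕ / Σⱼ NⱼSⱼ.
Σ NⱼSⱼ = 15484·345 + 6778·258 = 7.090704 × 10^6.
n_{County 2} = 1399·15484·345 / (7.090704 × 10^6) = 1054.0.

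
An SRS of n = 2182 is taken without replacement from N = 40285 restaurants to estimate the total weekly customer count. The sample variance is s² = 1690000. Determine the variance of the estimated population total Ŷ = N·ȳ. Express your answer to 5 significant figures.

Var(Ŷ) = N²·Var(ȳ) = N²·(1 − n/N)·s²/n.
f = 2182/40285 = 0.05416408; Var(ȳ) = 0.94583592·1690000/2182 = 732.56769.
Var(Ŷ) = 40285² · 732.56769 = 1.1888704 × 10^12.

1.1889 × 10^12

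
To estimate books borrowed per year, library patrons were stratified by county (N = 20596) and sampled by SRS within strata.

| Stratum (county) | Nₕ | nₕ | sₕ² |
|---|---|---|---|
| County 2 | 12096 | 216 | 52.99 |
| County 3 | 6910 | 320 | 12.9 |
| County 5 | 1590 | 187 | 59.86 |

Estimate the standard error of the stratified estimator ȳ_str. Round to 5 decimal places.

0.29852

Var(ȳ_str) = Σₕ Wₕ²(1 − fₕ)sₕ²/nₕ with Wₕ = Nₕ/N, N = 20596.
County 2: Wₕ = 0.58729850; term = 0.58729850²·(1 − 0.01785714)·52.99/216 = 0.083106046.
County 3: Wₕ = 0.33550204; term = 0.33550204²·(1 − 0.04630970)·12.9/320 = 0.0043275035.
County 5: Wₕ = 0.07719946; term = 0.07719946²·(1 − 0.11761006)·59.86/187 = 0.0016833876.
Sum = 0.089116937.
SE = √(0.089116937) = 0.29852.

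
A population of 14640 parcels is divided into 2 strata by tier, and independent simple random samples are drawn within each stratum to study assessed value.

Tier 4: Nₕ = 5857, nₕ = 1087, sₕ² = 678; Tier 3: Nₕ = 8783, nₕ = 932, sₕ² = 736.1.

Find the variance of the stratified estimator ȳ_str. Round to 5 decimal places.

0.33541

Var(ȳ_str) = Σₕ Wₕ²(1 − fₕ)sₕ²/nₕ with Wₕ = Nₕ/N, N = 14640.
Tier 4: Wₕ = 0.40006831; term = 0.40006831²·(1 − 0.18558989)·678/1087 = 0.081303941.
Tier 3: Wₕ = 0.59993169; term = 0.59993169²·(1 − 0.10611408)·736.1/932 = 0.25410114.
Sum = 0.33540508.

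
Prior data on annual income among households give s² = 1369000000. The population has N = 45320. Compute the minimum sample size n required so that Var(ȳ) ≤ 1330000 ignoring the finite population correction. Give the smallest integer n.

1030

Without fpc, n₀ = s²/D = 1369000000/1330000 = 1029.3233.
Rounding up, n = 1030.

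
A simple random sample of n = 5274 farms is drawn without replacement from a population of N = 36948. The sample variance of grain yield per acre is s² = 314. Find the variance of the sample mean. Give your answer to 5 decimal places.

0.05104

Under SRS without replacement, Var(ȳ) = (1 − f)·s²/n with f = n/N = 5274/36948 = 0.14274115.
Var(ȳ) = (1 − 0.14274115)·314/5274 = 0.85725885·0.059537353 = 0.051038923.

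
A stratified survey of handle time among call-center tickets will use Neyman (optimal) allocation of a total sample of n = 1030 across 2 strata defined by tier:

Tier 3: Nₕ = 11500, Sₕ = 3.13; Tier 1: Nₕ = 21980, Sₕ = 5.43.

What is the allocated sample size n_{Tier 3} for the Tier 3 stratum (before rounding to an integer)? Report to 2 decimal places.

Neyman allocation: nₕ = n·NₕSₕ / Σⱼ NⱼSⱼ.
Σ NⱼSⱼ = 11500·3.13 + 21980·5.43 = 155346.4.
n_{Tier 3} = 1030·11500·3.13 / 155346.4 = 238.66.

238.66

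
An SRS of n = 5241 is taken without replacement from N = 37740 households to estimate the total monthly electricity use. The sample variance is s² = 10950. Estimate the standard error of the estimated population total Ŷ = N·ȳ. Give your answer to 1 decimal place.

50621.6

Var(Ŷ) = N²·Var(ȳ) = N²·(1 − n/N)·s²/n.
f = 5241/37740 = 0.13887122; Var(ȳ) = 0.86112878·10950/5241 = 1.7991529.
Var(Ŷ) = 37740² · 1.7991529 = 2.5625471 × 10^9.
SE(Ŷ) = √(2.5625471 × 10^9) = 50621.6.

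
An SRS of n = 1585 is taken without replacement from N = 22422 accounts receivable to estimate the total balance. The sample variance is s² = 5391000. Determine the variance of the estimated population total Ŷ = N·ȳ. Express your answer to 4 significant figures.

1.589 × 10^12

Var(Ŷ) = N²·Var(ȳ) = N²·(1 − n/N)·s²/n.
f = 1585/22422 = 0.07068950; Var(ȳ) = 0.92931050·5391000/1585 = 3160.8283.
Var(Ŷ) = 22422² · 3160.8283 = 1.5890941 × 10^12.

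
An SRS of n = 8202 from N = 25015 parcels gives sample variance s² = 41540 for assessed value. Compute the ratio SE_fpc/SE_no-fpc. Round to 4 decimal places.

0.8198

f = n/N = 8202/25015 = 0.32788327.
SE_no-fpc = √(s²/n) = 2.2504707; SE_fpc = √((1−f)s²/n) = 1.8449972.
Ratio = √(1−f) = 0.81982726.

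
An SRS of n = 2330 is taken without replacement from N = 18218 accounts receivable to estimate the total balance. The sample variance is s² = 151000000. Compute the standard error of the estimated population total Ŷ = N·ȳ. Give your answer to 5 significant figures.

4.3311 × 10^6

Var(Ŷ) = N²·Var(ȳ) = N²·(1 − n/N)·s²/n.
f = 2330/18218 = 0.12789549; Var(ȳ) = 0.87210451·151000000/2330 = 56518.361.
Var(Ŷ) = 18218² · 56518.361 = 1.8758191 × 10^13.
SE(Ŷ) = √(1.8758191 × 10^13) = 4.3311 × 10^6.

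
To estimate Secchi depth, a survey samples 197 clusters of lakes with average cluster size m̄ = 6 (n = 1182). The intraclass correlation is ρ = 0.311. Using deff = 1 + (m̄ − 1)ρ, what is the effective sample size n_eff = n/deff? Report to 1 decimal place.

deff = 1 + (6 − 1)·0.311 = 1 + 1.555 = 2.555.
n_eff = 1182 / 2.555 = 462.6.

462.6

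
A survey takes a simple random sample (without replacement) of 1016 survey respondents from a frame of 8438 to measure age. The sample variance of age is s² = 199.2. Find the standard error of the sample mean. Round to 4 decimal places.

0.4153

Under SRS without replacement, Var(ȳ) = (1 − f)·s²/n with f = n/N = 1016/8438 = 0.12040768.
Var(ȳ) = (1 − 0.12040768)·199.2/1016 = 0.87959232·0.19606299 = 0.1724555.
SE(ȳ) = √(0.1724555) = 0.4153.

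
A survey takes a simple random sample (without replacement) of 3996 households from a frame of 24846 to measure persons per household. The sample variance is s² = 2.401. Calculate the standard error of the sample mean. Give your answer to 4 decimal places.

0.0225

Under SRS without replacement, Var(ȳ) = (1 − f)·s²/n with f = n/N = 3996/24846 = 0.16083072.
Var(ȳ) = (1 − 0.16083072)·2.401/3996 = 0.83916928·6.0085085 × 10^-4 = 5.0421558 × 10^-4.
SE(ȳ) = √(5.0421558 × 10^-4) = 0.0225.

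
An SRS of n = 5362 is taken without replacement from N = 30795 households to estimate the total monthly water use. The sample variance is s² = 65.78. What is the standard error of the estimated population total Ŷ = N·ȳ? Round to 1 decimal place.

3099.7

Var(Ŷ) = N²·Var(ȳ) = N²·(1 − n/N)·s²/n.
f = 5362/30795 = 0.17411918; Var(ȳ) = 0.82588082·65.78/5362 = 0.010131749.
Var(Ŷ) = 30795² · 0.010131749 = 9.608262 × 10^6.
SE(Ŷ) = √(9.608262 × 10^6) = 3099.7.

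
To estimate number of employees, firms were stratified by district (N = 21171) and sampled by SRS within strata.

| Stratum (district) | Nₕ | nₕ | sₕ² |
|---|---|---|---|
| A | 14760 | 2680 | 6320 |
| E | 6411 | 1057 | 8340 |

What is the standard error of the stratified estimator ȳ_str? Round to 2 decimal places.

1.24

Var(ȳ_str) = Σₕ Wₕ²(1 − fₕ)sₕ²/nₕ with Wₕ = Nₕ/N, N = 21171.
A: Wₕ = 0.69718010; term = 0.69718010²·(1 − 0.18157182)·6320/2680 = 0.93810798.
E: Wₕ = 0.30281990; term = 0.30281990²·(1 − 0.16487287)·8340/1057 = 0.60424416.
Sum = 1.5423521.
SE = √(1.5423521) = 1.24.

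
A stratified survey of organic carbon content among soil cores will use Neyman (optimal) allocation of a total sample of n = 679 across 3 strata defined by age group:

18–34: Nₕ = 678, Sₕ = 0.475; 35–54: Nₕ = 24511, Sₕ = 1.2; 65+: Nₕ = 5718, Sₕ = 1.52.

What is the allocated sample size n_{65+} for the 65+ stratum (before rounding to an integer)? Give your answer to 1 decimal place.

153.6

Neyman allocation: nₕ = n·NₕSₕ / Σⱼ NⱼSⱼ.
Σ NⱼSⱼ = 678·0.475 + 24511·1.2 + 5718·1.52 = 38426.61.
n_{65+} = 679·5718·1.52 / 38426.61 = 153.6.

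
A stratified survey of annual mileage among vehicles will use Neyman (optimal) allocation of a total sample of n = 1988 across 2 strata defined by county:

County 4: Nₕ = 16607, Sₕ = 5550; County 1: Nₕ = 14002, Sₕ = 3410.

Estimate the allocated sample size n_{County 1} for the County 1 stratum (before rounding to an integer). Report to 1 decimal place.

Neyman allocation: nₕ = n·NₕSₕ / Σⱼ NⱼSⱼ.
Σ NⱼSⱼ = 16607·5550 + 14002·3410 = 1.3991567 × 10^8.
n_{County 1} = 1988·14002·3410 / (1.3991567 × 10^8) = 678.4.

678.4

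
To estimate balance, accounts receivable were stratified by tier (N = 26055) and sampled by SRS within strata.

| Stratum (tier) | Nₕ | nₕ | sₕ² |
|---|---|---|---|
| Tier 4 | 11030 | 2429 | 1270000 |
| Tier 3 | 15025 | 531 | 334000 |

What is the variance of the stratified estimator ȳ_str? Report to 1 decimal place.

274.8

Var(ȳ_str) = Σₕ Wₕ²(1 − fₕ)sₕ²/nₕ with Wₕ = Nₕ/N, N = 26055.
Tier 4: Wₕ = 0.42333525; term = 0.42333525²·(1 − 0.22021759)·1270000/2429 = 73.066535.
Tier 3: Wₕ = 0.57666475; term = 0.57666475²·(1 − 0.03534110)·334000/531 = 201.7774.
Sum = 274.84394.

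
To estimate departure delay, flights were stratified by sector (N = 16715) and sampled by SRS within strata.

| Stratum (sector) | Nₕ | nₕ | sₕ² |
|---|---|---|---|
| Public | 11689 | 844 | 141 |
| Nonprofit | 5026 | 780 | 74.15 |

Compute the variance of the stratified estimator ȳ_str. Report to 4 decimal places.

Var(ȳ_str) = Σₕ Wₕ²(1 − fₕ)sₕ²/nₕ with Wₕ = Nₕ/N, N = 16715.
Public: Wₕ = 0.69931200; term = 0.69931200²·(1 − 0.07220464)·141/844 = 0.075800282.
Nonprofit: Wₕ = 0.30068800; term = 0.30068800²·(1 − 0.15519300)·74.15/780 = 0.0072611643.
Sum = 0.083061446.

0.0831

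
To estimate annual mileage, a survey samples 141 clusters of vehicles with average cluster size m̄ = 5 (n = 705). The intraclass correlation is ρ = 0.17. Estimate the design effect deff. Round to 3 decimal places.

1.680

deff = 1 + (5 − 1)·0.17 = 1 + 0.68 = 1.68.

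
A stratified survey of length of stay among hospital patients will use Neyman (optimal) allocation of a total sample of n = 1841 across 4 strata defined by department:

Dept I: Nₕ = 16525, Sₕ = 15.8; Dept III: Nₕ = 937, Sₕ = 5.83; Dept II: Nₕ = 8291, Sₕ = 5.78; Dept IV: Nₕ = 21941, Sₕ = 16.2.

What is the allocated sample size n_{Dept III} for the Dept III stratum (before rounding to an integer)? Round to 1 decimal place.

15.0

Neyman allocation: nₕ = n·NₕSₕ / Σⱼ NⱼSⱼ.
Σ NⱼSⱼ = 16525·15.8 + 937·5.83 + 8291·5.78 + 21941·16.2 = 669923.89.
n_{Dept III} = 1841·937·5.83 / 669923.89 = 15.0.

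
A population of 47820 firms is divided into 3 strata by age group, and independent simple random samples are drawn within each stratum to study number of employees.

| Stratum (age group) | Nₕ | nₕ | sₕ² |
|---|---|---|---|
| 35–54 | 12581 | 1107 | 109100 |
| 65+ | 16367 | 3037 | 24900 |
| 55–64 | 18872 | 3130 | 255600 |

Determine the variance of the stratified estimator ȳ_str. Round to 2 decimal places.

17.61

Var(ȳ_str) = Σₕ Wₕ²(1 − fₕ)sₕ²/nₕ with Wₕ = Nₕ/N, N = 47820.
35–54: Wₕ = 0.26309076; term = 0.26309076²·(1 − 0.08798983)·109100/1107 = 6.2213981.
65+: Wₕ = 0.34226265; term = 0.34226265²·(1 − 0.18555630)·24900/3037 = 0.78223032.
55–64: Wₕ = 0.39464659; term = 0.39464659²·(1 − 0.16585418)·255600/3130 = 10.609018.
Sum = 17.612646.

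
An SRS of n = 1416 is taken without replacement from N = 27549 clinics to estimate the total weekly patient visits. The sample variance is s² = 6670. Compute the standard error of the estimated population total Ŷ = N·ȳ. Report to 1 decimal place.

Var(Ŷ) = N²·Var(ȳ) = N²·(1 − n/N)·s²/n.
f = 1416/27549 = 0.05139932; Var(ȳ) = 0.94860068·6670/1416 = 4.4683379.
Var(Ŷ) = 27549² · 4.4683379 = 3.3912334 × 10^9.
SE(Ŷ) = √(3.3912334 × 10^9) = 58234.3.

58234.3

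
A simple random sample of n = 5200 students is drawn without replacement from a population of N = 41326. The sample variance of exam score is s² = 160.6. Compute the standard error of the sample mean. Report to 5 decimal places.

0.16431

Under SRS without replacement, Var(ȳ) = (1 − f)·s²/n with f = n/N = 5200/41326 = 0.12582878.
Var(ȳ) = (1 − 0.12582878)·160.6/5200 = 0.87417122·0.030884615 = 0.026998442.
SE(ȳ) = √(0.026998442) = 0.16431.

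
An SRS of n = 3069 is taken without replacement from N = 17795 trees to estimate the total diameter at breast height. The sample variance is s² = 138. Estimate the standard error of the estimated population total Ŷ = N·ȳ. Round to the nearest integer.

Var(Ŷ) = N²·Var(ȳ) = N²·(1 − n/N)·s²/n.
f = 3069/17795 = 0.17246418; Var(ȳ) = 0.82753582·138/3069 = 0.0372108.
Var(Ŷ) = 17795² · 0.0372108 = 1.1783247 × 10^7.
SE(Ŷ) = √(1.1783247 × 10^7) = 3433.

3433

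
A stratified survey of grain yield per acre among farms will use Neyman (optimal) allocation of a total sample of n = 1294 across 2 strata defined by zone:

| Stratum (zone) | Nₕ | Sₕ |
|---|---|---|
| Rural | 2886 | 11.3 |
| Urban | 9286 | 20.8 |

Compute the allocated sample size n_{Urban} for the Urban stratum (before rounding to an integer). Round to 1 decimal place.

Neyman allocation: nₕ = n·NₕSₕ / Σⱼ NⱼSⱼ.
Σ NⱼSⱼ = 2886·11.3 + 9286·20.8 = 225760.6.
n_{Urban} = 1294·9286·20.8 / 225760.6 = 1107.1.

1107.1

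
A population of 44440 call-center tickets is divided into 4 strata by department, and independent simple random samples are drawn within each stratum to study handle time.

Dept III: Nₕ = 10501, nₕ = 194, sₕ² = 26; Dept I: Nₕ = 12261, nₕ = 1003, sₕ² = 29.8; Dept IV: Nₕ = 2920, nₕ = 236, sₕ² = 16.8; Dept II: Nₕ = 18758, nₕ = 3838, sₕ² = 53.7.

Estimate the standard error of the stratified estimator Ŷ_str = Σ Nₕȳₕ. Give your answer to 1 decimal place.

Var(Ŷ_str) = Σₕ Nₕ²(1 − fₕ)sₕ²/nₕ.
Dept III: 10501²·(1 − 194/10501)·26/194 = 1.4505562 × 10^7.
Dept I: 12261²·(1 − 1003/12261)·29.8/1003 = 4.1011199 × 10^6.
Dept IV: 2920²·(1 − 236/2920)·16.8/236 = 557908.07.
Dept II: 18758²·(1 − 3838/18758)·53.7/3838 = 3.9158376 × 10^6.
Sum = 2.3080428 × 10^7.
SE = √(2.3080428 × 10^7) = 4804.2.

4804.2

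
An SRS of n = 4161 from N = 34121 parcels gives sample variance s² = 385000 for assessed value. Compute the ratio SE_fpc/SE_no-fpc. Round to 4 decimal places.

f = n/N = 4161/34121 = 0.12194836.
SE_no-fpc = √(s²/n) = 9.619035; SE_fpc = √((1−f)s²/n) = 9.01346.
Ratio = √(1−f) = 0.93704410.

0.9370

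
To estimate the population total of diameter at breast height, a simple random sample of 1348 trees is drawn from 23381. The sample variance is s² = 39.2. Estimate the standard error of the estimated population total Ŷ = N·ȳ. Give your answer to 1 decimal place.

Var(Ŷ) = N²·Var(ȳ) = N²·(1 − n/N)·s²/n.
f = 1348/23381 = 0.05765365; Var(ȳ) = 0.94234635·39.2/1348 = 0.027403544.
Var(Ŷ) = 23381² · 0.027403544 = 1.4980727 × 10^7.
SE(Ŷ) = √(1.4980727 × 10^7) = 3870.5.

3870.5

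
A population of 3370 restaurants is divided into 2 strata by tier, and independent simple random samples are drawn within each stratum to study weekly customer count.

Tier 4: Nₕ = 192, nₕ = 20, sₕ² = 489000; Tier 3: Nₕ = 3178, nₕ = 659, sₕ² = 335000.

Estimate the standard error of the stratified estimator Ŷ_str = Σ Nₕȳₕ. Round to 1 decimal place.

69835.1

Var(Ŷ_str) = Σₕ Nₕ²(1 − fₕ)sₕ²/nₕ.
Tier 4: 192²·(1 − 20/192)·489000/20 = 8.074368 × 10^8.
Tier 3: 3178²·(1 − 659/3178)·335000/659 = 4.0695037 × 10^9.
Sum = 4.8769405 × 10^9.
SE = √(4.8769405 × 10^9) = 69835.1.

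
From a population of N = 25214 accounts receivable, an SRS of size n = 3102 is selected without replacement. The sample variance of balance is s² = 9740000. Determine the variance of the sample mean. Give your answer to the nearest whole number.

Under SRS without replacement, Var(ȳ) = (1 − f)·s²/n with f = n/N = 3102/25214 = 0.12302689.
Var(ȳ) = (1 − 0.12302689)·9740000/3102 = 0.87697311·3139.9097 = 2753.6164.

2754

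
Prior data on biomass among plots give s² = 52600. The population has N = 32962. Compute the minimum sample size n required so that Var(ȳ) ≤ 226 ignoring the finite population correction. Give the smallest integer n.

233

Without fpc, n₀ = s²/D = 52600/226 = 232.7434.
Rounding up, n = 233.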